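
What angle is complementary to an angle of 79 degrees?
Complementary angles sum to 90 degrees.
Other angle = 90 - 79
Other angle = 11 degrees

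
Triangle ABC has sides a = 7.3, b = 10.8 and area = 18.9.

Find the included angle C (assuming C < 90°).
Area = ½ab·sin(C)  →  sin(C) = 2·Area/(ab)
sin(C) = 2·18.9/(7.3·10.8) = 0.479452
C = arcsin(0.479452) = 28.65°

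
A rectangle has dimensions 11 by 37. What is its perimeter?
Perimeter = 2 * (length + width)
Perimeter = 2 * (11 + 37)
Perimeter = 2 * 48
Perimeter = 96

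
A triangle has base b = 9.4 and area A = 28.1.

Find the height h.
A = ½bh  →  h = 2A/b
h = 2·28.1/9.4 = 5.979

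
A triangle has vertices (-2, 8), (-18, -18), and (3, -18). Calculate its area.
Using the coordinate formula: Area = (1/2)|x₁(y₂-y₃) + x₂(y₃-y₁) + x₃(y₁-y₂)|
Area = (1/2)|(-2)((-18)-(-18)) + (-18)((-18)-8) + 3(8-(-18))|
Area = (1/2)|(-2)*0 + (-18)*(-26) + 3*26|
Area = (1/2)|0 + 468 + 78|
Area = (1/2)*546 = 273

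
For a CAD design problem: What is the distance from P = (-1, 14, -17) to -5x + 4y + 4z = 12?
d = |(-5)(-1) + 4(14) + 4(-17) - (12)| / √((-5)² + 4² + 4²) = 19/√57 = 2.517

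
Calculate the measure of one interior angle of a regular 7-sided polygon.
Interior angle of a regular n-gon = (n-2)*180/n
Interior angle = (7-2)*180/7
Interior angle = 5*180/7
Interior angle = 900/7
Interior angle = 128.57 degrees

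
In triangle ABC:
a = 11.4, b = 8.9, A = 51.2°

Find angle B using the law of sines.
sin(B)/b = sin(A)/a
sin(B) = b·sin(A)/a = 8.9·sin(51.2°)/11.4 = 0.608431
B = arcsin(0.608431) = 37.48°  (b ≤ a, so B ≤ A and the acute solution is unique)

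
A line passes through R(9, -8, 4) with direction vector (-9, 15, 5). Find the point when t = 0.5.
P(0.5) = (9 + (-9)(0.5), -8 + 15(0.5), 4 + 5(0.5)) = (4.5, -0.5, 6.5)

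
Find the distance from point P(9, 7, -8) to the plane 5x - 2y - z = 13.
d = |5(9) + (-2)(7) + (-1)(-8) - (13)| / √(5² + (-2)² + (-1)²) = 26/√30 = 4.747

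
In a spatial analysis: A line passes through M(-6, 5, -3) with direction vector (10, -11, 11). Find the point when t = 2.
P(2) = (-6 + 10(2), 5 + (-11)(2), -3 + 11(2)) = (14, -17, 19)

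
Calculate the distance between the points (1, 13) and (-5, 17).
Using the distance formula: d = sqrt((x₂-x₁)² + (y₂-y₁)²)
dx = (-5) - 1 = -6
dy = 17 - 13 = 4
d = sqrt((-6)² + 4²) = sqrt(36 + 16) = sqrt(52) = 7.21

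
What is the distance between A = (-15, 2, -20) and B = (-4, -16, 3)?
d = √[(11)² + (-18)² + (23)²] = √974 = 31.21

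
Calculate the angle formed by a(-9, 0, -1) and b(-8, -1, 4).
a·b = 68, |a|² = 82, |b|² = 81
cos θ = 68/√6642 ≈ 0.8344
θ ≈ 33.45°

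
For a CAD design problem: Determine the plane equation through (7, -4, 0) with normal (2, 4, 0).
d = n·P = (2)(7) + (4)(-4) + (0)(0) = -2
Plane: 2x + 4y = -2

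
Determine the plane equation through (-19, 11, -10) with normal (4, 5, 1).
d = n·P = (4)(-19) + (5)(11) + (1)(-10) = -31
Plane: 4x + 5y + z = -31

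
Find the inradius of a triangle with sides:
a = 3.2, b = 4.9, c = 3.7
s = (a+b+c)/2 = (3.2+4.9+3.7)/2 = 5.9
Area = √(s(s-a)(s-b)(s-c)) = √(5.9·2.7·1·2.2) = 5.91997
r = Area/s = 5.91997/5.9 = 1.003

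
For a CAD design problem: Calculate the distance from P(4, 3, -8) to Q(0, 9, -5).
d = √[(-4)² + (6)² + (3)²] = √61 = 7.81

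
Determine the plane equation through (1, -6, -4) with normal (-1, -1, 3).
d = n·P = (-1)(1) + (-1)(-6) + (3)(-4) = -7
Plane: -x - y + 3z = -7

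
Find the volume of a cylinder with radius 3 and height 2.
Volume = pi * r² * h
Volume = pi * 3² * 2
Volume = pi * 9 * 2
Volume = pi * 18
Volume = 56.55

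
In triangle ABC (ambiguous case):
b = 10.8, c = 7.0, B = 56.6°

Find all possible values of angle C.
sin(C)/c = sin(B)/b  →  sin(C) = c·sin(B)/b = 7.0·sin(56.6°)/10.8 = 0.541105
C₁ = arcsin(0.541105) = 32.76°,  C₂ = 180° - C₁ = 147.24°
Check C₂: A = 180° - 56.6° - 147.24° = -23.84° ≤ 0, rejected
C = 32.76° (one solution)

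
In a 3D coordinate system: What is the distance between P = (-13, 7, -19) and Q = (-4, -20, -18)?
d = √[(9)² + (-27)² + (1)²] = √811 = 28.48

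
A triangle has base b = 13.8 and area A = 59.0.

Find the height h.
A = ½bh  →  h = 2A/b
h = 2·59.0/13.8 = 8.551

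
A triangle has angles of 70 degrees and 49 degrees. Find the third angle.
Sum of angles in a triangle = 180 degrees
Third angle = 180 - 70 - 49
Third angle = 61 degrees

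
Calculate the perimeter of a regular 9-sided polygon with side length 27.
Perimeter = number of sides * side length
Perimeter = 9 * 27
Perimeter = 243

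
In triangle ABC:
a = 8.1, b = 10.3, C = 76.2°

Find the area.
Using A = ½ab·sin(C):
A = ½·8.1·10.3·sin(76.2°) = ½·83.43·0.971134 = 40.51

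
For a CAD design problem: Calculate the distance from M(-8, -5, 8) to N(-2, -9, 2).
d = √[(6)² + (-4)² + (-6)²] = √88 = 9.381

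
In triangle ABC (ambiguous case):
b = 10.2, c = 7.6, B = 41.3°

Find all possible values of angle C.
sin(C)/c = sin(B)/b  →  sin(C) = c·sin(B)/b = 7.6·sin(41.3°)/10.2 = 0.491766
C₁ = arcsin(0.491766) = 29.46°,  C₂ = 180° - C₁ = 150.54°
Check C₂: A = 180° - 41.3° - 150.54° = -11.84° ≤ 0, rejected
C = 29.46° (one solution)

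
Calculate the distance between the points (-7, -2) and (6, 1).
Using the distance formula: d = sqrt((x₂-x₁)² + (y₂-y₁)²)
dx = 6 - (-7) = 13
dy = 1 - (-2) = 3
d = sqrt(13² + 3²) = sqrt(169 + 9) = sqrt(178) = 13.34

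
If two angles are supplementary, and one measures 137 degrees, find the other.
Supplementary angles sum to 180 degrees.
Other angle = 180 - 137
Other angle = 43 degrees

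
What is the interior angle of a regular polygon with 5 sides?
Interior angle of a regular n-gon = (n-2)*180/n
Interior angle = (5-2)*180/5
Interior angle = 3*180/5
Interior angle = 540/5
Interior angle = 108 degrees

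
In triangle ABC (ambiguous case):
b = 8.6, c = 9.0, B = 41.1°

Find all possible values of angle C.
sin(C)/c = sin(B)/b  →  sin(C) = c·sin(B)/b = 9.0·sin(41.1°)/8.6 = 0.687951
C₁ = arcsin(0.687951) = 43.47°,  C₂ = 180° - C₁ = 136.53°
Check C₂: A = 180° - 41.1° - 136.53° = 2.37° > 0 ✓
C = 43.47° or C = 136.53° (two solutions)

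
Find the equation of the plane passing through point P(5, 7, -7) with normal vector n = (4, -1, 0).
d = n·P = (4)(5) + (-1)(7) + (0)(-7) = 13
Plane: 4x - y = 13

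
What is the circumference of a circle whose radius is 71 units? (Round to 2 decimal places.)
Circumference = 2 * pi * r
Circumference = 2 * pi * 71
Circumference = 446.11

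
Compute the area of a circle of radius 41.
Area = pi * r²
Area = pi * 41²
Area = pi * 1681
Area = 5281.02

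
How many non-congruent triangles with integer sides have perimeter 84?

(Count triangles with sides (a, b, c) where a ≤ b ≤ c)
With a ≤ b ≤ c and a + b + c = 84, the triangle inequality a + b > c gives c < 84/2, so c ≤ 41.
Iterate a from 1 to ⌊p/3⌋ = 28; for each a, b ranges from a to ⌊(p−a)/2⌋ with c = p − a − b, keeping only c ≥ b.
Triples: (2, 41, 41), (3, 40, 41), (4, 39, 41), …
Count = 147 triangles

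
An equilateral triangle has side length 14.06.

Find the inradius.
For an equilateral triangle, r = s/(2√3) where s is the side.
r = 14.06/(2√3) = 14.06/3.464102 = 4.059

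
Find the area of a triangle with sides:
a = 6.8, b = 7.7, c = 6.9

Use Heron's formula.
s = (a+b+c)/2 = (6.8+7.7+6.9)/2 = 10.7
A = √(s(s-a)(s-b)(s-c)) = √(10.7·3.9·3·3.8)
A = √475.722 = 21.81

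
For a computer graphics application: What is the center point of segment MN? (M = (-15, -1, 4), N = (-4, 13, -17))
Midpoint = ((-15-4)/2, (-1+13)/2, (4-17)/2) = (-9.5, 6, -6.5)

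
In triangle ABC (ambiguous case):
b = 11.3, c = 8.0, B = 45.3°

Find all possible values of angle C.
sin(C)/c = sin(B)/b  →  sin(C) = c·sin(B)/b = 8.0·sin(45.3°)/11.3 = 0.503221
C₁ = arcsin(0.503221) = 30.21°,  C₂ = 180° - C₁ = 149.79°
Check C₂: A = 180° - 45.3° - 149.79° = -15.09° ≤ 0, rejected
C = 30.21° (one solution)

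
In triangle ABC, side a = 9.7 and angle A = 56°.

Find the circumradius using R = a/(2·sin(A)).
R = a/(2·sin(A)) = 9.7/(2·sin(56°))
R = 9.7/(2·0.829038) = 9.7/1.658075 = 5.85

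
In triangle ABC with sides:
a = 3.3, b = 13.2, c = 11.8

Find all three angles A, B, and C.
By the law of cosines:
cos(A) = (b² + c² - a²)/(2bc) = 0.971334  →  A = 13.75°
cos(B) = (a² + c² - b²)/(2ac) = -0.309579  →  B = 108°
cos(C) = (a² + b² - c²)/(2ab) = 0.526745  →  C = 58.21°
Check: A + B + C = 180.0° ✓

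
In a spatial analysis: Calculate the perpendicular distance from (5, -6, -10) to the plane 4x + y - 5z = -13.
d = |4(5) + 1(-6) + (-5)(-10) - (-13)| / √(4² + 1² + (-5)²) = 77/√42 = 11.88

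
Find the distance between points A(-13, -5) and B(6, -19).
Using the distance formula: d = sqrt((x₂-x₁)² + (y₂-y₁)²)
dx = 6 - (-13) = 19
dy = (-19) - (-5) = -14
d = sqrt(19² + (-14)²) = sqrt(361 + 196) = sqrt(557) = 23.60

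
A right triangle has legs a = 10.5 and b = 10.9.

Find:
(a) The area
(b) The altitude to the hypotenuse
(a) Area = ½ab = ½·10.5·10.9 = 57.225
(b) Hypotenuse c = √(10.5² + 10.9²) = √229.06 = 15.1347
    Area = ½·c·h_c  →  h_c = 2·Area/c = 2·57.225/15.1347 = 7.562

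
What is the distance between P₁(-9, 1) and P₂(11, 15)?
Using the distance formula: d = sqrt((x₂-x₁)² + (y₂-y₁)²)
dx = 11 - (-9) = 20
dy = 15 - 1 = 14
d = sqrt(20² + 14²) = sqrt(400 + 196) = sqrt(596) = 24.41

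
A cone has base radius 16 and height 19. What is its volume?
Volume = (1/3) * pi * r² * h
Volume = (1/3) * pi * 16² * 19
Volume = (1/3) * pi * 256 * 19
Volume = (1/3) * pi * 4864
Volume = 5093.57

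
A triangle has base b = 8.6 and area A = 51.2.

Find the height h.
A = ½bh  →  h = 2A/b
h = 2·51.2/8.6 = 11.91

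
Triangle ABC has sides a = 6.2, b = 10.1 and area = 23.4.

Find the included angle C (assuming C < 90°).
Area = ½ab·sin(C)  →  sin(C) = 2·Area/(ab)
sin(C) = 2·23.4/(6.2·10.1) = 0.747365
C = arcsin(0.747365) = 48.36°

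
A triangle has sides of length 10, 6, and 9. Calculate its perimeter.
Perimeter = sum of all sides
Perimeter = 10 + 6 + 9
Perimeter = 25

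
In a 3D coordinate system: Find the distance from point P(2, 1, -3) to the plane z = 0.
d = |0(2) + 0(1) + 1(-3) - (0)| / √(0² + 0² + 1²) = 3/√1 = 3.0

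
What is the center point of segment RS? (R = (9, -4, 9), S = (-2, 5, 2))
Midpoint = ((9-2)/2, (-4+5)/2, (9+2)/2) = (3.5, 0.5, 5.5)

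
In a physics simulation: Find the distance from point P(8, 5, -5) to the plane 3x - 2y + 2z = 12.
d = |3(8) + (-2)(5) + 2(-5) - (12)| / √(3² + (-2)² + 2²) = 8/√17 = 1.94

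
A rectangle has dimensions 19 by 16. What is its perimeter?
Perimeter = 2 * (length + width)
Perimeter = 2 * (19 + 16)
Perimeter = 2 * 35
Perimeter = 70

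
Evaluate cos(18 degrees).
cos(18 degrees) = 0.9511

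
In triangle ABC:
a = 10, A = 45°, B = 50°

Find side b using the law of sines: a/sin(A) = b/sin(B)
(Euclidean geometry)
b = a·sin(B)/sin(A) = 10·sin(50°)/sin(45°)
b = 10·0.766044/0.707107 = 10.83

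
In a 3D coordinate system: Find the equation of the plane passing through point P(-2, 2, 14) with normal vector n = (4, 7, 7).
d = n·P = (4)(-2) + (7)(2) + (7)(14) = 104
Plane: 4x + 7y + 7z = 104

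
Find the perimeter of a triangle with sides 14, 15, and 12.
Perimeter = sum of all sides
Perimeter = 14 + 15 + 12
Perimeter = 41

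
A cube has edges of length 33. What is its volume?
Volume = s³
Volume = 33³
Volume = 35937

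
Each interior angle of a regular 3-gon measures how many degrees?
Interior angle of a regular n-gon = (n-2)*180/n
Interior angle = (3-2)*180/3
Interior angle = 1*180/3
Interior angle = 180/3
Interior angle = 60 degrees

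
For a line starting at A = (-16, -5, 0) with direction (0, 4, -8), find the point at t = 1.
P(1) = (-16 + 0(1), -5 + 4(1), 0 + (-8)(1)) = (-16, -1, -8)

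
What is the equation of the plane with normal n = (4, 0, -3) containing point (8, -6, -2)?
d = n·P = (4)(8) + (0)(-6) + (-3)(-2) = 38
Plane: 4x - 3z = 38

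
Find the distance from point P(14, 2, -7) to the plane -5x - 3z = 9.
d = |(-5)(14) + 0(2) + (-3)(-7) - (9)| / √((-5)² + 0² + (-3)²) = 58/√34 = 9.947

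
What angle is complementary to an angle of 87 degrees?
Complementary angles sum to 90 degrees.
Other angle = 90 - 87
Other angle = 3 degrees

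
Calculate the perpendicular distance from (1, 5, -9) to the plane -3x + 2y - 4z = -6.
d = |(-3)(1) + 2(5) + (-4)(-9) - (-6)| / √((-3)² + 2² + (-4)²) = 49/√29 = 9.099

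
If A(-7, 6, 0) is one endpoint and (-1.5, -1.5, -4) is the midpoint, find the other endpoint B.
B = (2×(-1.5) - (-7), 2×(-1.5) - 6, 2×(-4) - 0) = (4, -9, -8)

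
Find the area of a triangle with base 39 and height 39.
Area = (1/2) * base * height
Area = (1/2) * 39 * 39
Area = 760.50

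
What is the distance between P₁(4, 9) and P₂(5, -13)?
Using the distance formula: d = sqrt((x₂-x₁)² + (y₂-y₁)²)
dx = 5 - 4 = 1
dy = (-13) - 9 = -22
d = sqrt(1² + (-22)²) = sqrt(1 + 484) = sqrt(485) = 22.02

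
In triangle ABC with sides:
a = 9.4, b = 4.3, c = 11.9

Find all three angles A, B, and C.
By the law of cosines:
cos(A) = (b² + c² - a²)/(2bc) = 0.700997  →  A = 45.49°
cos(B) = (a² + c² - b²)/(2ac) = 0.945289  →  B = 19.04°
cos(C) = (a² + b² - c²)/(2ab) = -0.429985  →  C = 115.5°
Check: A + B + C = 180.0° ✓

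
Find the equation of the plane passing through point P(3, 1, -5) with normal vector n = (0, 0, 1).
d = n·P = (0)(3) + (0)(1) + (1)(-5) = -5
Plane: z = -5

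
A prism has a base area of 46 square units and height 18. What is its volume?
Volume = base area * height
Volume = 46 * 18
Volume = 828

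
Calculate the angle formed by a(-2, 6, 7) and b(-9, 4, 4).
a·b = 70, |a|² = 89, |b|² = 113
cos θ = 70/√10057 ≈ 0.698
θ ≈ 45.73°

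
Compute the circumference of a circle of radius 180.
Circumference = 2 * pi * r
Circumference = 2 * pi * 180
Circumference = 1130.97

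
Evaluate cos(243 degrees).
cos(243 degrees) = -0.454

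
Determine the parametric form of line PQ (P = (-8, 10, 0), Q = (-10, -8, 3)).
Direction vector d = Q - P = (-2, -18, 3)
x = -8 - 2t, y = 10 - 18t, z = 0 + 3t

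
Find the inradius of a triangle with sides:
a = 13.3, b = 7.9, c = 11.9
s = (a+b+c)/2 = (13.3+7.9+11.9)/2 = 16.55
Area = √(s(s-a)(s-b)(s-c)) = √(16.55·3.25·8.65·4.65) = 46.5131
r = Area/s = 46.5131/16.55 = 2.81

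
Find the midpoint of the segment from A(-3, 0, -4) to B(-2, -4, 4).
Midpoint = ((-3-2)/2, (0-4)/2, (-4+4)/2) = (-2.5, -2, 0)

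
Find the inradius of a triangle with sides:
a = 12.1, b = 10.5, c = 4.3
s = (a+b+c)/2 = (12.1+10.5+4.3)/2 = 13.45
Area = √(s(s-a)(s-b)(s-c)) = √(13.45·1.35·2.95·9.15) = 22.1386
r = Area/s = 22.1386/13.45 = 1.646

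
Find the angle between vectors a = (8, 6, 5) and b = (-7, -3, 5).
a·b = -49, |a|² = 125, |b|² = 83
cos θ = -49/√10375 ≈ -0.4811
θ ≈ 118.8°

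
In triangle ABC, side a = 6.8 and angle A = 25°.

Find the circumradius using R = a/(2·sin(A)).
R = a/(2·sin(A)) = 6.8/(2·sin(25°))
R = 6.8/(2·0.422618) = 6.8/0.845237 = 8.045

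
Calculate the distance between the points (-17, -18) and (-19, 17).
Using the distance formula: d = sqrt((x₂-x₁)² + (y₂-y₁)²)
dx = (-19) - (-17) = -2
dy = 17 - (-18) = 35
d = sqrt((-2)² + 35²) = sqrt(4 + 1225) = sqrt(1229) = 35.06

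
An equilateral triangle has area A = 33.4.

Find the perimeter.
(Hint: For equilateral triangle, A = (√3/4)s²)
A = (√3/4)s²  →  s² = 4A/√3 = 4·33.4/√3 = 77.134
s = 8.7826
Perimeter = 3s = 26.35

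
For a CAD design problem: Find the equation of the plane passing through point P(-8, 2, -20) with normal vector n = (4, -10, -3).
d = n·P = (4)(-8) + (-10)(2) + (-3)(-20) = 8
Plane: 4x - 10y - 3z = 8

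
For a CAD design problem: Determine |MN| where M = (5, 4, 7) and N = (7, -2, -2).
d = √[(2)² + (-6)² + (-9)²] = √121 = 11.0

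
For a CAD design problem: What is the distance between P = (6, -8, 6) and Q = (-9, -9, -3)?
d = √[(-15)² + (-1)² + (-9)²] = √307 = 17.52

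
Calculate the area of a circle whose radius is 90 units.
Area = pi * r²
Area = pi * 90²
Area = pi * 8100
Area = 25446.90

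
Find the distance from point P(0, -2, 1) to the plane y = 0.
d = |0(0) + 1(-2) + 0(1) - (0)| / √(0² + 1² + 0²) = 2/√1 = 2.0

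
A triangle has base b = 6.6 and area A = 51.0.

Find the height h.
A = ½bh  →  h = 2A/b
h = 2·51.0/6.6 = 15.45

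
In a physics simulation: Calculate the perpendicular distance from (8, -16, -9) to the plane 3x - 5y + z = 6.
d = |3(8) + (-5)(-16) + 1(-9) - (6)| / √(3² + (-5)² + 1²) = 89/√35 = 15.04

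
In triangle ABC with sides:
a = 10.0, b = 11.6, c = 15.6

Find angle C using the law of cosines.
cos(C) = (a² + b² - c²)/(2ab)
cos(C) = (10.0² + 11.6² - 15.6²)/(2·10.0·11.6) = -8.8/232 = -0.037931
C = arccos(-0.037931) = 92.17°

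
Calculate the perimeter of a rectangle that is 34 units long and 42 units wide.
Perimeter = 2 * (length + width)
Perimeter = 2 * (34 + 42)
Perimeter = 2 * 76
Perimeter = 152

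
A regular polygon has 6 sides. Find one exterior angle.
Exterior angle of a regular n-gon = 360/n
Exterior angle = 360/6
Exterior angle = 60 degrees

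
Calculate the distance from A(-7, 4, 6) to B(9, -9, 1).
d = √[(16)² + (-13)² + (-5)²] = √450 = 21.21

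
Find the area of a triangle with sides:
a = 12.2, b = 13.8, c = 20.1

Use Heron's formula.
s = (a+b+c)/2 = (12.2+13.8+20.1)/2 = 23.05
A = √(s(s-a)(s-b)(s-c)) = √(23.05·10.85·9.25·2.95)
A = √6824.4 = 82.61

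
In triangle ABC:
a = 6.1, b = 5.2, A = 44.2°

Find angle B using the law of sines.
sin(B)/b = sin(A)/a
sin(B) = b·sin(A)/a = 5.2·sin(44.2°)/6.1 = 0.594305
B = arcsin(0.594305) = 36.46°  (b ≤ a, so B ≤ A and the acute solution is unique)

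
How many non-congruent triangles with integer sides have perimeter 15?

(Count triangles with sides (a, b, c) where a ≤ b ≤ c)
With a ≤ b ≤ c and a + b + c = 15, the triangle inequality a + b > c gives c < 15/2, so c ≤ 7.
Iterate a from 1 to ⌊p/3⌋ = 5; for each a, b ranges from a to ⌊(p−a)/2⌋ with c = p − a − b, keeping only c ≥ b.
Triples: (1, 7, 7), (2, 6, 7), (3, 5, 7), …
Count = 7 triangles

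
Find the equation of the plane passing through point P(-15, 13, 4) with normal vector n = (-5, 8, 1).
d = n·P = (-5)(-15) + (8)(13) + (1)(4) = 183
Plane: -5x + 8y + z = 183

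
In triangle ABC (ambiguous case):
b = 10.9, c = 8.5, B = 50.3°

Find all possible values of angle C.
sin(C)/c = sin(B)/b  →  sin(C) = c·sin(B)/b = 8.5·sin(50.3°)/10.9 = 0.599990
C₁ = arcsin(0.599990) = 36.87°,  C₂ = 180° - C₁ = 143.13°
Check C₂: A = 180° - 50.3° - 143.13° = -13.43° ≤ 0, rejected
C = 36.87° (one solution)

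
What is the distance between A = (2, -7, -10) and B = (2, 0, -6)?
d = √[(0)² + (7)² + (4)²] = √65 = 8.062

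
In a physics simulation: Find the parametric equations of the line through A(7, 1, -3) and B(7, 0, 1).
Direction vector d = B - A = (0, -1, 4)
x = 7, y = 1 - t, z = -3 + 4t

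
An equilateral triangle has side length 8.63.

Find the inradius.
For an equilateral triangle, r = s/(2√3) where s is the side.
r = 8.63/(2√3) = 8.63/3.464102 = 2.491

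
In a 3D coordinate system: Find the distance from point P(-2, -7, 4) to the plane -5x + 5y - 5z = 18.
d = |(-5)(-2) + 5(-7) + (-5)(4) - (18)| / √((-5)² + 5² + (-5)²) = 63/√75 = 7.275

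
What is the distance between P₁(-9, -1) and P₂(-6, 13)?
Using the distance formula: d = sqrt((x₂-x₁)² + (y₂-y₁)²)
dx = (-6) - (-9) = 3
dy = 13 - (-1) = 14
d = sqrt(3² + 14²) = sqrt(9 + 196) = sqrt(205) = 14.32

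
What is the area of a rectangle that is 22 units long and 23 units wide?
Area = length * width
Area = 22 * 23
Area = 506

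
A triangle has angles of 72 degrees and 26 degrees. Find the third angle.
Sum of angles in a triangle = 180 degrees
Third angle = 180 - 72 - 26
Third angle = 82 degrees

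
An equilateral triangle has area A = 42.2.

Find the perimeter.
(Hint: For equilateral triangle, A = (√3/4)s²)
A = (√3/4)s²  →  s² = 4A/√3 = 4·42.2/√3 = 97.4567
s = 9.87202
Perimeter = 3s = 29.62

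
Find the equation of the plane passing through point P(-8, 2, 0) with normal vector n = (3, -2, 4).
d = n·P = (3)(-8) + (-2)(2) + (4)(0) = -28
Plane: 3x - 2y + 4z = -28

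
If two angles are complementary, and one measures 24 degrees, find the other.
Complementary angles sum to 90 degrees.
Other angle = 90 - 24
Other angle = 66 degrees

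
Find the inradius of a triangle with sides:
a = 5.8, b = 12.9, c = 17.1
s = (a+b+c)/2 = (5.8+12.9+17.1)/2 = 17.9
Area = √(s(s-a)(s-b)(s-c)) = √(17.9·12.1·5·0.8) = 29.434
r = Area/s = 29.434/17.9 = 1.644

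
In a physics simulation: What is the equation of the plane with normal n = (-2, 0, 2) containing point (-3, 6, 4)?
d = n·P = (-2)(-3) + (0)(6) + (2)(4) = 14
Plane: -2x + 2z = 14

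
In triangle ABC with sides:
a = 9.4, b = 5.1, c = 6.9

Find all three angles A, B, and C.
By the law of cosines:
cos(A) = (b² + c² - a²)/(2bc) = -0.209434  →  A = 102.1°
cos(B) = (a² + c² - b²)/(2ac) = 0.847672  →  B = 32.04°
cos(C) = (a² + b² - c²)/(2ab) = 0.696287  →  C = 45.87°
Check: A + B + C = 180.0° ✓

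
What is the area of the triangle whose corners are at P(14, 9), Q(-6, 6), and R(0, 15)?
Using the coordinate formula: Area = (1/2)|x₁(y₂-y₃) + x₂(y₃-y₁) + x₃(y₁-y₂)|
Area = (1/2)|14(6-15) + (-6)(15-9) + 0(9-6)|
Area = (1/2)|14*(-9) + (-6)*6 + 0*3|
Area = (1/2)|(-126) + (-36) + 0|
Area = (1/2)*162 = 81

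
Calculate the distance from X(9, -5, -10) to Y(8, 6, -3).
d = √[(-1)² + (11)² + (7)²] = √171 = 13.08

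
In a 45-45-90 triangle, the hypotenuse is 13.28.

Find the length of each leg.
In a 45-45-90 triangle, hypotenuse = leg·√2  →  leg = hypotenuse/√2
leg = 13.28/√2 = 9.39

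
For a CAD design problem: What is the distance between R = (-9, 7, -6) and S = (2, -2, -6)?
d = √[(11)² + (-9)² + (0)²] = √202 = 14.21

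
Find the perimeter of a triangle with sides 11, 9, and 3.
Perimeter = sum of all sides
Perimeter = 11 + 9 + 3
Perimeter = 23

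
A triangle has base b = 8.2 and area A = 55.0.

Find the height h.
A = ½bh  →  h = 2A/b
h = 2·55.0/8.2 = 13.41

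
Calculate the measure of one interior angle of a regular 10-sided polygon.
Interior angle of a regular n-gon = (n-2)*180/n
Interior angle = (10-2)*180/10
Interior angle = 8*180/10
Interior angle = 1440/10
Interior angle = 144 degrees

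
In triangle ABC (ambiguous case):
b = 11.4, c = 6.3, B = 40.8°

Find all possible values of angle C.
sin(C)/c = sin(B)/b  →  sin(C) = c·sin(B)/b = 6.3·sin(40.8°)/11.4 = 0.361101
C₁ = arcsin(0.361101) = 21.17°,  C₂ = 180° - C₁ = 158.83°
Check C₂: A = 180° - 40.8° - 158.83° = -19.63° ≤ 0, rejected
C = 21.17° (one solution)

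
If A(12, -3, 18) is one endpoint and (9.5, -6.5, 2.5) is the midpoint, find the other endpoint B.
B = (2×9.5 - 12, 2×(-6.5) - (-3), 2×2.5 - 18) = (7, -10, -13)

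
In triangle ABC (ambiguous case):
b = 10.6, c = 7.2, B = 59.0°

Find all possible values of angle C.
sin(C)/c = sin(B)/b  →  sin(C) = c·sin(B)/b = 7.2·sin(59.0°)/10.6 = 0.582227
C₁ = arcsin(0.582227) = 35.61°,  C₂ = 180° - C₁ = 144.39°
Check C₂: A = 180° - 59.0° - 144.39° = -23.39° ≤ 0, rejected
C = 35.61° (one solution)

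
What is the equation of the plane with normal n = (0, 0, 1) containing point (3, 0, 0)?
d = n·P = (0)(3) + (0)(0) + (1)(0) = 0
Plane: z = 0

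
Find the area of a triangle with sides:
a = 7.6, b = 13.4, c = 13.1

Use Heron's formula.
s = (a+b+c)/2 = (7.6+13.4+13.1)/2 = 17.05
A = √(s(s-a)(s-b)(s-c)) = √(17.05·9.45·3.65·3.95)
A = √2322.98 = 48.2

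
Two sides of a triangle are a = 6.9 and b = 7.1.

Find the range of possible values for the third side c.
By the triangle inequality: |a - b| < c < a + b
|6.9 - 7.1| < c < 6.9 + 7.1
0.2 < c < 14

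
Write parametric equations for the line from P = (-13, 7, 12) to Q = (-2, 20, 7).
Direction vector d = Q - P = (11, 13, -5)
x = -13 + 11t, y = 7 + 13t, z = 12 - 5t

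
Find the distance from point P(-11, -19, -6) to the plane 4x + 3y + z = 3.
d = |4(-11) + 3(-19) + 1(-6) - (3)| / √(4² + 3² + 1²) = 110/√26 = 21.57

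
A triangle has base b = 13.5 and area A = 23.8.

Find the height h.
A = ½bh  →  h = 2A/b
h = 2·23.8/13.5 = 3.526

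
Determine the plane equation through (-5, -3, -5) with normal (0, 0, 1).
d = n·P = (0)(-5) + (0)(-3) + (1)(-5) = -5
Plane: z = -5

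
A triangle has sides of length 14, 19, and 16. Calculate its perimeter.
Perimeter = sum of all sides
Perimeter = 14 + 19 + 16
Perimeter = 49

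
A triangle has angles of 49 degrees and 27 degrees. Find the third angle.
Sum of angles in a triangle = 180 degrees
Third angle = 180 - 49 - 27
Third angle = 104 degrees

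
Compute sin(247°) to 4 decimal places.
sin(247 degrees) = -0.9205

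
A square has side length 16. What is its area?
Area = s²
Area = 16²
Area = 256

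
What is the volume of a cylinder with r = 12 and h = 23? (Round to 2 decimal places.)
Volume = pi * r² * h
Volume = pi * 12² * 23
Volume = pi * 144 * 23
Volume = pi * 3312
Volume = 10404.95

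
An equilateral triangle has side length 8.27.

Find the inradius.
For an equilateral triangle, r = s/(2√3) where s is the side.
r = 8.27/(2√3) = 8.27/3.464102 = 2.387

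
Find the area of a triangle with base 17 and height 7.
Area = (1/2) * base * height
Area = (1/2) * 17 * 7
Area = 59.50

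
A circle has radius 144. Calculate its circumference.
Circumference = 2 * pi * r
Circumference = 2 * pi * 144
Circumference = 904.78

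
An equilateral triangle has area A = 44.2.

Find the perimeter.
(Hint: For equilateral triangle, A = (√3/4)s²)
A = (√3/4)s²  →  s² = 4A/√3 = 4·44.2/√3 = 102.076
s = 10.1032
Perimeter = 3s = 30.31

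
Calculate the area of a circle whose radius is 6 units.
Area = pi * r²
Area = pi * 6²
Area = pi * 36
Area = 113.10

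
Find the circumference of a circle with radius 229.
Circumference = 2 * pi * r
Circumference = 2 * pi * 229
Circumference = 1438.85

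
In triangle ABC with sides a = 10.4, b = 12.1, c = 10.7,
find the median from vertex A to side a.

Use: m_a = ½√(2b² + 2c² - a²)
m_a = ½√(2·12.1² + 2·10.7² - 10.4²)
m_a = ½√(292.82 + 228.98 - 108.16) = ½√413.64 = 10.17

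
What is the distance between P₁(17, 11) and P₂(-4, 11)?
Using the distance formula: d = sqrt((x₂-x₁)² + (y₂-y₁)²)
dx = (-4) - 17 = -21
dy = 11 - 11 = 0
d = sqrt((-21)² + 0²) = sqrt(441 + 0) = sqrt(441) = 21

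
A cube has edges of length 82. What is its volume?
Volume = s³
Volume = 82³
Volume = 551368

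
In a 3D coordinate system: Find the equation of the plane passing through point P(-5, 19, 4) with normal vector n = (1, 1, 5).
d = n·P = (1)(-5) + (1)(19) + (5)(4) = 34
Plane: x + y + 5z = 34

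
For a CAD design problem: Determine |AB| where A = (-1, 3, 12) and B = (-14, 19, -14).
d = √[(-13)² + (16)² + (-26)²] = √1101 = 33.18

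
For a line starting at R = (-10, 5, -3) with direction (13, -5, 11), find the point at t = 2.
P(2) = (-10 + 13(2), 5 + (-5)(2), -3 + 11(2)) = (16, -5, 19)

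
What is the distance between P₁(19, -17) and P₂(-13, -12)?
Using the distance formula: d = sqrt((x₂-x₁)² + (y₂-y₁)²)
dx = (-13) - 19 = -32
dy = (-12) - (-17) = 5
d = sqrt((-32)² + 5²) = sqrt(1024 + 25) = sqrt(1049) = 32.39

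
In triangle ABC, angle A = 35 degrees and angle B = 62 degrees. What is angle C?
Sum of angles in a triangle = 180 degrees
Third angle = 180 - 35 - 62
Third angle = 83 degrees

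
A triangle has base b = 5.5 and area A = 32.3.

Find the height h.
A = ½bh  →  h = 2A/b
h = 2·32.3/5.5 = 11.75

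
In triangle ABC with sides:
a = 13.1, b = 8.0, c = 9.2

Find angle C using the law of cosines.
cos(C) = (a² + b² - c²)/(2ab)
cos(C) = (13.1² + 8.0² - 9.2²)/(2·13.1·8.0) = 150.97/209.6 = 0.720277
C = arccos(0.720277) = 43.92°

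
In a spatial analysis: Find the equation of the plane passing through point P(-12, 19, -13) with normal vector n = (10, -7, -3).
d = n·P = (10)(-12) + (-7)(19) + (-3)(-13) = -214
Plane: 10x - 7y - 3z = -214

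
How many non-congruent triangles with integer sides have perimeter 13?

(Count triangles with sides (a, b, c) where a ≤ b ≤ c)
With a ≤ b ≤ c and a + b + c = 13, the triangle inequality a + b > c gives c < 13/2, so c ≤ 6.
Iterate a from 1 to ⌊p/3⌋ = 4; for each a, b ranges from a to ⌊(p−a)/2⌋ with c = p − a − b, keeping only c ≥ b.
Triples: (1, 6, 6), (2, 5, 6), (3, 4, 6), …
Count = 5 triangles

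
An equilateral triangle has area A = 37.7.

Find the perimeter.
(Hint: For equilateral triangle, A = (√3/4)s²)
A = (√3/4)s²  →  s² = 4A/√3 = 4·37.7/√3 = 87.0644
s = 9.33083
Perimeter = 3s = 27.99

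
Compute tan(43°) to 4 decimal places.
tan(43 degrees) = 0.9325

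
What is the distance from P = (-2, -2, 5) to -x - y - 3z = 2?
d = |(-1)(-2) + (-1)(-2) + (-3)(5) - (2)| / √((-1)² + (-1)² + (-3)²) = 13/√11 = 3.92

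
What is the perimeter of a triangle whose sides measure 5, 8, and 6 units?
Perimeter = sum of all sides
Perimeter = 5 + 8 + 6
Perimeter = 19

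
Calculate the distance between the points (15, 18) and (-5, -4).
Using the distance formula: d = sqrt((x₂-x₁)² + (y₂-y₁)²)
dx = (-5) - 15 = -20
dy = (-4) - 18 = -22
d = sqrt((-20)² + (-22)²) = sqrt(400 + 484) = sqrt(884) = 29.73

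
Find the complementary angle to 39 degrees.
Complementary angles sum to 90 degrees.
Other angle = 90 - 39
Other angle = 51 degrees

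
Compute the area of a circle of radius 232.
Area = pi * r²
Area = pi * 232²
Area = pi * 53824
Area = 169093.08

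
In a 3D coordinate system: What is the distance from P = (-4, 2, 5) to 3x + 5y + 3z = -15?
d = |3(-4) + 5(2) + 3(5) - (-15)| / √(3² + 5² + 3²) = 28/√43 = 4.27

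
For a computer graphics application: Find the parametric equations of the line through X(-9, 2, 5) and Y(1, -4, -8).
Direction vector d = Y - X = (10, -6, -13)
x = -9 + 10t, y = 2 - 6t, z = 5 - 13t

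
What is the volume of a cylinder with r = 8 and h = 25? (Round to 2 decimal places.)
Volume = pi * r² * h
Volume = pi * 8² * 25
Volume = pi * 64 * 25
Volume = pi * 1600
Volume = 5026.55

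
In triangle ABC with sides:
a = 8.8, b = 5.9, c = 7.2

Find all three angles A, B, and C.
By the law of cosines:
cos(A) = (b² + c² - a²)/(2bc) = 0.108404  →  A = 83.78°
cos(B) = (a² + c² - b²)/(2ac) = 0.745502  →  B = 41.8°
cos(C) = (a² + b² - c²)/(2ab) = 0.581760  →  C = 54.43°
Check: A + B + C = 180.0° ✓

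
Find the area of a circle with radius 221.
Area = pi * r²
Area = pi * 221²
Area = pi * 48841
Area = 153438.53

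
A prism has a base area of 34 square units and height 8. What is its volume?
Volume = base area * height
Volume = 34 * 8
Volume = 272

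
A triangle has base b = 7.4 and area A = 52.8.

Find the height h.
A = ½bh  →  h = 2A/b
h = 2·52.8/7.4 = 14.27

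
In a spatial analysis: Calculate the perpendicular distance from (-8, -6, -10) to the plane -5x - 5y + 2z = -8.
d = |(-5)(-8) + (-5)(-6) + 2(-10) - (-8)| / √((-5)² + (-5)² + 2²) = 58/√54 = 7.893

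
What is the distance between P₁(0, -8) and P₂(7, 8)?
Using the distance formula: d = sqrt((x₂-x₁)² + (y₂-y₁)²)
dx = 7 - 0 = 7
dy = 8 - (-8) = 16
d = sqrt(7² + 16²) = sqrt(49 + 256) = sqrt(305) = 17.46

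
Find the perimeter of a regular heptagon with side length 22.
Perimeter = number of sides * side length
Perimeter = 7 * 22
Perimeter = 154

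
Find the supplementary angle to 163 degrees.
Supplementary angles sum to 180 degrees.
Other angle = 180 - 163
Other angle = 17 degrees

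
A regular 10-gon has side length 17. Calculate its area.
For a regular 10-gon with side length s = 17:
Apothem a = s / (2*tan(pi/10)) = 17 / (2*tan(pi/10)) ≈ 26.1603
Perimeter P = 10 * 17 = 170
Area = (1/2) * P * a = (1/2) * 170 * 26.1603 = 2223.63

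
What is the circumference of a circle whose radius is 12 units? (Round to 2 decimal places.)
Circumference = 2 * pi * r
Circumference = 2 * pi * 12
Circumference = 75.40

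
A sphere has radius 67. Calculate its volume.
Volume = (4/3) * pi * r³
Volume = (4/3) * pi * 67³
Volume = (4/3) * pi * 300763
Volume = 1259833.11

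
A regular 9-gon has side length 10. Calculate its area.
For a regular 9-gon with side length s = 10:
Apothem a = s / (2*tan(pi/9)) = 10 / (2*tan(pi/9)) ≈ 13.7374
Perimeter P = 9 * 10 = 90
Area = (1/2) * P * a = (1/2) * 90 * 13.7374 = 618.18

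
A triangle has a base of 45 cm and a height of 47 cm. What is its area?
Area = (1/2) * base * height
Area = (1/2) * 45 * 47
Area = 1057.50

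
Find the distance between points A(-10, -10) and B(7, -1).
Using the distance formula: d = sqrt((x₂-x₁)² + (y₂-y₁)²)
dx = 7 - (-10) = 17
dy = (-1) - (-10) = 9
d = sqrt(17² + 9²) = sqrt(289 + 81) = sqrt(370) = 19.24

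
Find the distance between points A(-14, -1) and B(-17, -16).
Using the distance formula: d = sqrt((x₂-x₁)² + (y₂-y₁)²)
dx = (-17) - (-14) = -3
dy = (-16) - (-1) = -15
d = sqrt((-3)² + (-15)²) = sqrt(9 + 225) = sqrt(234) = 15.30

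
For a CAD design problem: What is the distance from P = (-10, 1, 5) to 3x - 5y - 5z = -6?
d = |3(-10) + (-5)(1) + (-5)(5) - (-6)| / √(3² + (-5)² + (-5)²) = 54/√59 = 7.03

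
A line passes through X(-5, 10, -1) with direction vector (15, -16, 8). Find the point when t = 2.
P(2) = (-5 + 15(2), 10 + (-16)(2), -1 + 8(2)) = (25, -22, 15)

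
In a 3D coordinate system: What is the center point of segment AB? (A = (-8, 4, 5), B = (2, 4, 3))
Midpoint = ((-8+2)/2, (4+4)/2, (5+3)/2) = (-3, 4, 4)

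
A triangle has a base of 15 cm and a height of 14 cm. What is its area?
Area = (1/2) * base * height
Area = (1/2) * 15 * 14
Area = 105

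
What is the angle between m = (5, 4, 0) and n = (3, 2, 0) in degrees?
m·n = 23, |m|² = 41, |n|² = 13
cos θ = 23/√533 ≈ 0.9962
θ ≈ 4.97°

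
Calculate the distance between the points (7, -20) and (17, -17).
Using the distance formula: d = sqrt((x₂-x₁)² + (y₂-y₁)²)
dx = 17 - 7 = 10
dy = (-17) - (-20) = 3
d = sqrt(10² + 3²) = sqrt(100 + 9) = sqrt(109) = 10.44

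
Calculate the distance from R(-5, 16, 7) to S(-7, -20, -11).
d = √[(-2)² + (-36)² + (-18)²] = √1624 = 40.3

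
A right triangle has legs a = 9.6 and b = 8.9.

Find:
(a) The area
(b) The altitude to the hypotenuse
(a) Area = ½ab = ½·9.6·8.9 = 42.72
(b) Hypotenuse c = √(9.6² + 8.9²) = √171.37 = 13.0908
    Area = ½·c·h_c  →  h_c = 2·Area/c = 2·42.72/13.0908 = 6.527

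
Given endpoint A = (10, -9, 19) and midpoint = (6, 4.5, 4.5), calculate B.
B = (2×6 - 10, 2×4.5 - (-9), 2×4.5 - 19) = (2, 18, -10)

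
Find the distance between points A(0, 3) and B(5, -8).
Using the distance formula: d = sqrt((x₂-x₁)² + (y₂-y₁)²)
dx = 5 - 0 = 5
dy = (-8) - 3 = -11
d = sqrt(5² + (-11)²) = sqrt(25 + 121) = sqrt(146) = 12.08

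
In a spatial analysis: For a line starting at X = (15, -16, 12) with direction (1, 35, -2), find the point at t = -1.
P(-1) = (15 + 1(-1), -16 + 35(-1), 12 + (-2)(-1)) = (14, -51, 14)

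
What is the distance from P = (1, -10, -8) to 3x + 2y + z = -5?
d = |3(1) + 2(-10) + 1(-8) - (-5)| / √(3² + 2² + 1²) = 20/√14 = 5.345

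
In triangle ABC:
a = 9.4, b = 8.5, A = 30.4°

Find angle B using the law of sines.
sin(B)/b = sin(A)/a
sin(B) = b·sin(A)/a = 8.5·sin(30.4°)/9.4 = 0.457584
B = arcsin(0.457584) = 27.23°  (b ≤ a, so B ≤ A and the acute solution is unique)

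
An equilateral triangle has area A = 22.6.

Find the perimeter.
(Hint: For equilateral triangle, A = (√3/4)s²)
A = (√3/4)s²  →  s² = 4A/√3 = 4·22.6/√3 = 52.1925
s = 7.22444
Perimeter = 3s = 21.67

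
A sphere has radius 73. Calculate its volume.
Volume = (4/3) * pi * r³
Volume = (4/3) * pi * 73³
Volume = (4/3) * pi * 389017
Volume = 1629510.60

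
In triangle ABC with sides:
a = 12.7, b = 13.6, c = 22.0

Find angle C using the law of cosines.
cos(C) = (a² + b² - c²)/(2ab)
cos(C) = (12.7² + 13.6² - 22.0²)/(2·12.7·13.6) = -137.75/345.44 = -0.398767
C = arccos(-0.398767) = 113.5°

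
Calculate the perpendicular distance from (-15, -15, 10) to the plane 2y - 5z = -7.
d = |0(-15) + 2(-15) + (-5)(10) - (-7)| / √(0² + 2² + (-5)²) = 73/√29 = 13.56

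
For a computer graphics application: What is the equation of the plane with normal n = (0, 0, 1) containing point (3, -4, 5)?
d = n·P = (0)(3) + (0)(-4) + (1)(5) = 5
Plane: z = 5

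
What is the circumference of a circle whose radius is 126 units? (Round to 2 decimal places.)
Circumference = 2 * pi * r
Circumference = 2 * pi * 126
Circumference = 791.68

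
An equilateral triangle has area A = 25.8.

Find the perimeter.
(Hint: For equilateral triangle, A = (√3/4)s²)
A = (√3/4)s²  →  s² = 4A/√3 = 4·25.8/√3 = 59.5825
s = 7.71897
Perimeter = 3s = 23.16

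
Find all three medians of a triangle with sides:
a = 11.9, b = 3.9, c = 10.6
Using m_x = ½√(2y² + 2z² - x²):
m_a = ½√(2·3.9² + 2·10.6² - 11.9²) = ½√113.53 = 5.328
m_b = ½√(2·11.9² + 2·10.6² - 3.9²) = ½√492.73 = 11.1
m_c = ½√(2·11.9² + 2·3.9² - 10.6²) = ½√201.28 = 7.094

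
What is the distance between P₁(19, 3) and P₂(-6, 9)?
Using the distance formula: d = sqrt((x₂-x₁)² + (y₂-y₁)²)
dx = (-6) - 19 = -25
dy = 9 - 3 = 6
d = sqrt((-25)² + 6²) = sqrt(625 + 36) = sqrt(661) = 25.71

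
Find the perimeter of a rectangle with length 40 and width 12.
Perimeter = 2 * (length + width)
Perimeter = 2 * (40 + 12)
Perimeter = 2 * 52
Perimeter = 104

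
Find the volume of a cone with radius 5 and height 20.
Volume = (1/3) * pi * r² * h
Volume = (1/3) * pi * 5² * 20
Volume = (1/3) * pi * 25 * 20
Volume = (1/3) * pi * 500
Volume = 523.60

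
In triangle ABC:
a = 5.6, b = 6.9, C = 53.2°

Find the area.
Using A = ½ab·sin(C):
A = ½·5.6·6.9·sin(53.2°) = ½·38.64·0.800731 = 15.47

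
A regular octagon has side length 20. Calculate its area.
For a regular 8-gon with side length s = 20:
Apothem a = s / (2*tan(pi/8)) = 20 / (2*tan(pi/8)) ≈ 24.1421
Perimeter P = 8 * 20 = 160
Area = (1/2) * P * a = (1/2) * 160 * 24.1421 = 1931.37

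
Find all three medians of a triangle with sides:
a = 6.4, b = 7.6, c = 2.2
Using m_x = ½√(2y² + 2z² - x²):
m_a = ½√(2·7.6² + 2·2.2² - 6.4²) = ½√84.24 = 4.589
m_b = ½√(2·6.4² + 2·2.2² - 7.6²) = ½√33.84 = 2.909
m_c = ½√(2·6.4² + 2·7.6² - 2.2²) = ½√192.6 = 6.939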